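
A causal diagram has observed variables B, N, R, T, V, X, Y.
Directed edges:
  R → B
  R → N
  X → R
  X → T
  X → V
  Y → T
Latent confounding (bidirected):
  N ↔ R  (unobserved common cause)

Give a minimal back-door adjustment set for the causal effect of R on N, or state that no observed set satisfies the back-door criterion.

R→N: no observed back-door set.

desc(R)\{R}={B,N}; candidates ⊆ {T,V,X,Y}.
R↔N: latent back-door arc(s) into R.
size 0: {}; under {} R still reaches {N,T,V,X} ∋ N.
size 1: {T}, {V}, {X} …(+1); under {T} R still reaches {N,V,X,Y} ∋ N.
size 2: {T,V}, {T,X}, {T,Y} …(+3); under {T,V} R still reaches {N,X,Y} ∋ N.
R↔N cannot be blocked by any observed set — no back-door set.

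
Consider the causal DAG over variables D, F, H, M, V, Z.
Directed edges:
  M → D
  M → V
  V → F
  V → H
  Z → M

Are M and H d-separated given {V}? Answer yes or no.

Bayes-Ball from M | {V} reaches {D,Z}.
H ∉ reach(M|{V}) ⇒ M ⊥ H | {V}.

Yes — M ⊥ H | {V}.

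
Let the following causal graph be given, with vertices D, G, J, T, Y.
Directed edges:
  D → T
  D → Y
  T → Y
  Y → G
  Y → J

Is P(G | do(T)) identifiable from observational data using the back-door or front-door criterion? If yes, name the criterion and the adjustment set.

P(G|do(T)): backdoor, adjust for {D}.

desc(T)\{T}={G,J,Y}; candidates ⊆ {D}.
size 0: {}; under {} T still reaches {D,G,J,Y} ∋ G.
{D}: T⊥G given {D} in G with T→· removed — back-door holds.
P(G|do(T)) = Σ_{D} P(G|T,D)·P(D).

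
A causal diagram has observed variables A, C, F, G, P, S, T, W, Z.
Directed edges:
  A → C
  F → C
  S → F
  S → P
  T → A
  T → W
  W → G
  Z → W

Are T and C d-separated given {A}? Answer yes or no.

Bayes-Ball from T | {A} reaches {G,W}.
C ∉ reach(T|{A}) ⇒ T ⊥ C | {A}.

Yes — T ⊥ C | {A}.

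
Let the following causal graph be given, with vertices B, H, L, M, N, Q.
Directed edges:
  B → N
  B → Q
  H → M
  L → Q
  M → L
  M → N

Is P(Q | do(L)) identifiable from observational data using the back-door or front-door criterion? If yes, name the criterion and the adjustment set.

P(Q|do(L)): backdoor, adjust for ∅.

desc(L)\{L}={Q}; candidates ⊆ {B,H,M,N}.
∅: L⊥Q given ∅ in G with L→· removed — back-door holds.
P(Q|do(L)) = P(Q|L) — no adjustment needed.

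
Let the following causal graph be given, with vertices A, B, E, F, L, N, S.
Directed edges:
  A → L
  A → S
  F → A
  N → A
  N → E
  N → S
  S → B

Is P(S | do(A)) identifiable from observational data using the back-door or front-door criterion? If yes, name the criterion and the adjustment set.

desc(A)\{A}={B,L,S}; candidates ⊆ {E,F,N}.
size 0: {}; under {} A still reaches {B,E,F,N,S} ∋ S.
{N}: A⊥S given {N} in G with A→· removed — back-door holds.
P(S|do(A)) = Σ_{N} P(S|A,N)·P(N).

P(S|do(A)): backdoor, adjust for {N}.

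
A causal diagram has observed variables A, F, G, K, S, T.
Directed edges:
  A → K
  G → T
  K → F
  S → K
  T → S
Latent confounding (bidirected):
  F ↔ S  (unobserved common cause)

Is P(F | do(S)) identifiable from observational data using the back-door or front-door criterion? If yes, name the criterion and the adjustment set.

P(F|do(S)): frontdoor, adjust for {K}.

desc(S)\{S}={F,K}; candidates ⊆ {A,G,T}.
S↔F: latent back-door arc(s) into S.
size 0: {}; under {} S still reaches {F,G,T} ∋ F.
size 1: {A}, {G}, {T}; under {A} S still reaches {F,G,T} ∋ F.
size 2: {A,G}, {A,T}, {G,T}; under {A,G} S still reaches {F,T} ∋ F.
S↔F cannot be blocked by any observed set — no back-door set.
{K}: (i) intercepts every directed S→F path; (ii) no back-door S→{K}; (iii) {S} blocks every back-door {K}→F. Front-door holds.
P(F|do(S)) = Σ_{K} P(K|S) Σ_{S'} P(F|K,S')P(S').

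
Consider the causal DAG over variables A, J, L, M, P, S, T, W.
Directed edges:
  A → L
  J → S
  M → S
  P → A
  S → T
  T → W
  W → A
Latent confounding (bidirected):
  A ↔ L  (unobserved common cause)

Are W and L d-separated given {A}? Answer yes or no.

Bayes-Ball from W | {A} reaches {J,L,M,P,S,T}.
L ∈ reach(W|{A}) ⇒ W ⊥̸ L | {A}.

No — W and L are d-connected given {A}.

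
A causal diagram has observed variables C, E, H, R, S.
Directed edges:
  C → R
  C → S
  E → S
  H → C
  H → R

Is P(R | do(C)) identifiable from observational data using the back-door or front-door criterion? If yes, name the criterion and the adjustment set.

P(R|do(C)): backdoor, adjust for {H}.

desc(C)\{C}={R,S}; candidates ⊆ {E,H}.
size 0: {}; under {} C still reaches {H,R} ∋ R.
{H}: C⊥R given {H} in G with C→· removed — back-door holds.
P(R|do(C)) = Σ_{H} P(R|C,H)·P(H).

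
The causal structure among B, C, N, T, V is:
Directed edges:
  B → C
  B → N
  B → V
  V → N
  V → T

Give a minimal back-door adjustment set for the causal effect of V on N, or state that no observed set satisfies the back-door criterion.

desc(V)\{V}={N,T}; candidates ⊆ {B,C}.
size 0: {}; under {} V still reaches {B,C,N} ∋ N.
{B}: V⊥N given {B} in G with V→· removed — back-door holds.

V→N: minimal back-door set {B}.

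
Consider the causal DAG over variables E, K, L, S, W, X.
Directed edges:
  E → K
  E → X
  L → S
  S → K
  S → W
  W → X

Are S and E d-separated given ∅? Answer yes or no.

Bayes-Ball from S | ∅ reaches {K,L,W,X}.
E ∉ reach(S|∅) ⇒ S ⊥ E | ∅.

Yes — S ⊥ E | ∅.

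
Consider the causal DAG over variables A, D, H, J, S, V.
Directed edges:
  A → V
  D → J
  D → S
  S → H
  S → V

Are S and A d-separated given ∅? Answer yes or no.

Bayes-Ball from S | ∅ reaches {D,H,J,V}.
A ∉ reach(S|∅) ⇒ S ⊥ A | ∅.

Yes — S ⊥ A | ∅.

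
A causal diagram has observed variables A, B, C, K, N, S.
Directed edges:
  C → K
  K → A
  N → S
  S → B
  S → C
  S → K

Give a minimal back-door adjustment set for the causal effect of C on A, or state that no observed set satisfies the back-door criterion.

C→A: minimal back-door set {S}.

desc(C)\{C}={A,K}; candidates ⊆ {B,N,S}.
size 0: {}; under {} C still reaches {A,B,K,N,S} ∋ A.
{S}: C⊥A given {S} in G with C→· removed — back-door holds.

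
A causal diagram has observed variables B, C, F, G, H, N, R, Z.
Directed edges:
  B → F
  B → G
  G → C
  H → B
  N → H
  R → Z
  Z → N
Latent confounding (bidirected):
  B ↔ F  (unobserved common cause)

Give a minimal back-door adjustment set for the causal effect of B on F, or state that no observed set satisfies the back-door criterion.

desc(B)\{B}={C,F,G}; candidates ⊆ {H,N,R,Z}.
B↔F: latent back-door arc(s) into B.
size 0: {}; under {} B still reaches {F,H,N,R,Z} ∋ F.
size 1: {H}, {N}, {R} …(+1); under {H} B still reaches {F} ∋ F.
size 2: {H,N}, {H,R}, {H,Z} …(+3); under {H,N} B still reaches {F} ∋ F.
B↔F cannot be blocked by any observed set — no back-door set.

B→F: no observed back-door set.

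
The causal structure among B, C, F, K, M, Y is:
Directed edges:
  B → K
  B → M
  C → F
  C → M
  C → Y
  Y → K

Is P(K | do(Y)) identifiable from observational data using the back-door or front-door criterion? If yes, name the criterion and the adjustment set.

P(K|do(Y)): backdoor, adjust for ∅.

desc(Y)\{Y}={K}; candidates ⊆ {B,C,F,M}.
∅: Y⊥K given ∅ in G with Y→· removed — back-door holds.
P(K|do(Y)) = P(K|Y) — no adjustment needed.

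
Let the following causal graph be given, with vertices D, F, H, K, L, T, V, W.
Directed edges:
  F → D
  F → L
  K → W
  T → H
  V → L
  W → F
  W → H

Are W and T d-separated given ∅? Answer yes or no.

Yes — W ⊥ T | ∅.

Bayes-Ball from W | ∅ reaches {D,F,H,K,L}.
T ∉ reach(W|∅) ⇒ W ⊥ T | ∅.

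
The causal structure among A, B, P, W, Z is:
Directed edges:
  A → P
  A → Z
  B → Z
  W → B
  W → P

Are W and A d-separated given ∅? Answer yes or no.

Bayes-Ball from W | ∅ reaches {B,P,Z}.
A ∉ reach(W|∅) ⇒ W ⊥ A | ∅.

Yes — W ⊥ A | ∅.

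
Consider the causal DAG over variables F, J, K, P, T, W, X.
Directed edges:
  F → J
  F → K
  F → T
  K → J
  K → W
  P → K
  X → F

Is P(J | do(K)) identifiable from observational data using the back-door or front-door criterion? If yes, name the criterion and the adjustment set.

P(J|do(K)): backdoor, adjust for {F}.

desc(K)\{K}={J,W}; candidates ⊆ {F,P,T,X}.
size 0: {}; under {} K still reaches {F,J,P,T,X} ∋ J.
{F}: K⊥J given {F} in G with K→· removed — back-door holds.
P(J|do(K)) = Σ_{F} P(J|K,F)·P(F).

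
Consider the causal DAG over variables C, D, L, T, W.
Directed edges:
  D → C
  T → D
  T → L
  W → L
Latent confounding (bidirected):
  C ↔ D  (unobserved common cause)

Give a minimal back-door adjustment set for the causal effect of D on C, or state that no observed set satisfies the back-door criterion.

D→C: no observed back-door set.

desc(D)\{D}={C}; candidates ⊆ {L,T,W}.
D↔C: latent back-door arc(s) into D.
size 0: {}; under {} D still reaches {C,L,T} ∋ C.
size 1: {L}, {T}, {W}; under {L} D still reaches {C,T,W} ∋ C.
size 2: {L,T}, {L,W}, {T,W}; under {L,T} D still reaches {C} ∋ C.
D↔C cannot be blocked by any observed set — no back-door set.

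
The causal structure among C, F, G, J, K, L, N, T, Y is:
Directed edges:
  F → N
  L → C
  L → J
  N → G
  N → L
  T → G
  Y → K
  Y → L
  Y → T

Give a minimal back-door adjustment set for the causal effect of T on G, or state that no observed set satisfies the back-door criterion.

T→G: minimal back-door set ∅.

desc(T)\{T}={G}; candidates ⊆ {C,F,J,K,L,N,Y}.
∅: T⊥G given ∅ in G with T→· removed — back-door holds.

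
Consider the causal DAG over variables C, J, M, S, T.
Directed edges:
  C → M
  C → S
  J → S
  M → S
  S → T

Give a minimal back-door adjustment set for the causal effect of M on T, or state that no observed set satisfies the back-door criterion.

desc(M)\{M}={S,T}; candidates ⊆ {C,J}.
size 0: {}; under {} M still reaches {C,S,T} ∋ T.
{C}: M⊥T given {C} in G with M→· removed — back-door holds.

M→T: minimal back-door set {C}.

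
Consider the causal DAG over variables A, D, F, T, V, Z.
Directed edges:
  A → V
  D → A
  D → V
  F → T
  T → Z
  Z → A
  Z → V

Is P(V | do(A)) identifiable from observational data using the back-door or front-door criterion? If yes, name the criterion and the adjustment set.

desc(A)\{A}={V}; candidates ⊆ {D,F,T,Z}.
size 0: {}; under {} A still reaches {D,F,T,V,Z} ∋ V.
size 1: {D}, {F}, {T} …(+1); under {D} A still reaches {F,T,V,Z} ∋ V.
{D,Z}: A⊥V given {D,Z} in G with A→· removed — back-door holds.
P(V|do(A)) = Σ_{D,Z} P(V|A,D,Z)·P(D,Z).

P(V|do(A)): backdoor, adjust for {D, Z}.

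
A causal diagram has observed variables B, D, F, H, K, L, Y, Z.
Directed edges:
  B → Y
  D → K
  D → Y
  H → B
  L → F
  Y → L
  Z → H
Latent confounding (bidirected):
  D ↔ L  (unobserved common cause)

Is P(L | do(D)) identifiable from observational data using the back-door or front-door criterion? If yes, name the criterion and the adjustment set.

P(L|do(D)): frontdoor, adjust for {Y}.

desc(D)\{D}={F,K,L,Y}; candidates ⊆ {B,H,Z}.
D↔L: latent back-door arc(s) into D.
size 0: {}; under {} D still reaches {F,L} ∋ L.
size 1: {B}, {H}, {Z}; under {B} D still reaches {F,L} ∋ L.
size 2: {B,H}, {B,Z}, {H,Z}; under {B,H} D still reaches {F,L} ∋ L.
D↔L cannot be blocked by any observed set — no back-door set.
{Y}: (i) intercepts every directed D→L path; (ii) no back-door D→{Y}; (iii) {D} blocks every back-door {Y}→L. Front-door holds.
P(L|do(D)) = Σ_{Y} P(Y|D) Σ_{D'} P(L|Y,D')P(D').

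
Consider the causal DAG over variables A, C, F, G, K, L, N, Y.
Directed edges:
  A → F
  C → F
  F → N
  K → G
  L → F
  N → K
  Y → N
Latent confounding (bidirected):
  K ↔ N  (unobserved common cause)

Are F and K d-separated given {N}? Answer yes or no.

Bayes-Ball from F | {N} reaches {A,C,G,K,L,Y}.
K ∈ reach(F|{N}) ⇒ F ⊥̸ K | {N}.

No — F and K are d-connected given {N}.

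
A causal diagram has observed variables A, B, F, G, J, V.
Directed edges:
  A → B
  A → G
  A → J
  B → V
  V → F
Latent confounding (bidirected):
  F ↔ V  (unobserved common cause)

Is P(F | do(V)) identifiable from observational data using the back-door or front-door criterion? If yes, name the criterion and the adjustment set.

P(F|do(V)): not identifiable (no BD/FD set).

desc(V)\{V}={F}; candidates ⊆ {A,B,G,J}.
V↔F: latent back-door arc(s) into V.
size 0: {}; under {} V still reaches {A,B,F,G,J} ∋ F.
size 1: {A}, {B}, {G} …(+1); under {A} V still reaches {B,F} ∋ F.
size 2: {A,B}, {A,G}, {A,J} …(+3); under {A,B} V still reaches {F} ∋ F.
V↔F cannot be blocked by any observed set — no back-door set.
No mediator lies on a directed V→…→F path.
Neither criterion identifies P(F|do(V)) in this graph.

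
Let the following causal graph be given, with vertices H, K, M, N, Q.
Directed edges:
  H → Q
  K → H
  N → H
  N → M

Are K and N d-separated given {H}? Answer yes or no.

No — K and N are d-connected given {H}.

Bayes-Ball from K | {H} reaches {M,N}.
N ∈ reach(K|{H}) ⇒ K ⊥̸ N | {H}.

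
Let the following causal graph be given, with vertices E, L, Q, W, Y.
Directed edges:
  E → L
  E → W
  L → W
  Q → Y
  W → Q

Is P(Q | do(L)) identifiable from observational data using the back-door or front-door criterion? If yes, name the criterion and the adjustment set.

desc(L)\{L}={Q,W,Y}; candidates ⊆ {E}.
size 0: {}; under {} L still reaches {E,Q,W,Y} ∋ Q.
{E}: L⊥Q given {E} in G with L→· removed — back-door holds.
P(Q|do(L)) = Σ_{E} P(Q|L,E)·P(E).

P(Q|do(L)): backdoor, adjust for {E}.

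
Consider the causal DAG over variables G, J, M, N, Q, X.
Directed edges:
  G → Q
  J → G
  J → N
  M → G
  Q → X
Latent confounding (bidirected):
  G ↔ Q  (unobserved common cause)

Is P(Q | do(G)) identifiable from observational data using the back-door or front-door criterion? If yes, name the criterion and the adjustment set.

desc(G)\{G}={Q,X}; candidates ⊆ {J,M,N}.
G↔Q: latent back-door arc(s) into G.
size 0: {}; under {} G still reaches {J,M,N,Q,X} ∋ Q.
size 1: {J}, {M}, {N}; under {J} G still reaches {M,Q,X} ∋ Q.
size 2: {J,M}, {J,N}, {M,N}; under {J,M} G still reaches {Q,X} ∋ Q.
G↔Q cannot be blocked by any observed set — no back-door set.
No mediator lies on a directed G→…→Q path.
Neither criterion identifies P(Q|do(G)) in this graph.

P(Q|do(G)): not identifiable (no BD/FD set).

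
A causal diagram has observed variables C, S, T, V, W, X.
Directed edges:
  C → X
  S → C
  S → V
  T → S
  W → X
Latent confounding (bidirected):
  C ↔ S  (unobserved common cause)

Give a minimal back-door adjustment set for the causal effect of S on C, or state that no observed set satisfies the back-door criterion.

S→C: no observed back-door set.

desc(S)\{S}={C,V,X}; candidates ⊆ {T,W}.
S↔C: latent back-door arc(s) into S.
size 0: {}; under {} S still reaches {C,T,X} ∋ C.
size 1: {T}, {W}; under {T} S still reaches {C,X} ∋ C.
size 2: {T,W}; under {T,W} S still reaches {C,X} ∋ C.
S↔C cannot be blocked by any observed set — no back-door set.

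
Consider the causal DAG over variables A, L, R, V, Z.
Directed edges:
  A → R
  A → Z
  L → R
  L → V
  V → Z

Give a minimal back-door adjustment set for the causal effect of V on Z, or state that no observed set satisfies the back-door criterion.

V→Z: minimal back-door set ∅.

desc(V)\{V}={Z}; candidates ⊆ {A,L,R}.
∅: V⊥Z given ∅ in G with V→· removed — back-door holds.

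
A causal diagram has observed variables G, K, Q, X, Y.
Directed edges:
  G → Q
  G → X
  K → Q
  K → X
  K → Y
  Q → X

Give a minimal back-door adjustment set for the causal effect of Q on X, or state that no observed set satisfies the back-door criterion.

Q→X: minimal back-door set {G, K}.

desc(Q)\{Q}={X}; candidates ⊆ {G,K,Y}.
size 0: {}; under {} Q still reaches {G,K,X,Y} ∋ X.
size 1: {G}, {K}, {Y}; under {G} Q still reaches {K,X,Y} ∋ X.
{G,K}: Q⊥X given {G,K} in G with Q→· removed — back-door holds.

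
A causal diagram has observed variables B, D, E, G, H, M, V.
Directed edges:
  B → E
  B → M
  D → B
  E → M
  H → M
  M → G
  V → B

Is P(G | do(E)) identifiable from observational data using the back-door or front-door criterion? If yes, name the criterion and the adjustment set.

P(G|do(E)): backdoor, adjust for {B}.

desc(E)\{E}={G,M}; candidates ⊆ {B,D,H,V}.
size 0: {}; under {} E still reaches {B,D,G,M,V} ∋ G.
{B}: E⊥G given {B} in G with E→· removed — back-door holds.
P(G|do(E)) = Σ_{B} P(G|E,B)·P(B).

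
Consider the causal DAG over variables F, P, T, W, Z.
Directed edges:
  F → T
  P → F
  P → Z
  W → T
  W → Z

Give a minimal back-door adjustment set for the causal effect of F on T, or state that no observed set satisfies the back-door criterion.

F→T: minimal back-door set ∅.

desc(F)\{F}={T}; candidates ⊆ {P,W,Z}.
∅: F⊥T given ∅ in G with F→· removed — back-door holds.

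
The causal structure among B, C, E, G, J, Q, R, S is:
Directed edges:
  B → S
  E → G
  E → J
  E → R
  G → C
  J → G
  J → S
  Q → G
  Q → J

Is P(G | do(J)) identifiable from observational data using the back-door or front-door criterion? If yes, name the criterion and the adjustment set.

P(G|do(J)): backdoor, adjust for {E, Q}.

desc(J)\{J}={C,G,S}; candidates ⊆ {B,E,Q,R}.
size 0: {}; under {} J still reaches {C,E,G,Q,R} ∋ G.
size 1: {B}, {E}, {Q} …(+1); under {B} J still reaches {C,E,G,Q,R} ∋ G.
{E,Q}: J⊥G given {E,Q} in G with J→· removed — back-door holds.
P(G|do(J)) = Σ_{E,Q} P(G|J,E,Q)·P(E,Q).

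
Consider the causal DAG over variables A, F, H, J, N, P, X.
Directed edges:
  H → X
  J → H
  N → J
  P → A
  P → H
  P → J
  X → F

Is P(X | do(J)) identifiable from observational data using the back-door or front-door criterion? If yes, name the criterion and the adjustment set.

desc(J)\{J}={F,H,X}; candidates ⊆ {A,N,P}.
size 0: {}; under {} J still reaches {A,F,H,N,P,X} ∋ X.
{P}: J⊥X given {P} in G with J→· removed — back-door holds.
P(X|do(J)) = Σ_{P} P(X|J,P)·P(P).

P(X|do(J)): backdoor, adjust for {P}.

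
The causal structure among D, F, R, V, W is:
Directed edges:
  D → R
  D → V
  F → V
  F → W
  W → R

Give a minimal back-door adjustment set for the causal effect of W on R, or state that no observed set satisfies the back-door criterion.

W→R: minimal back-door set ∅.

desc(W)\{W}={R}; candidates ⊆ {D,F,V}.
∅: W⊥R given ∅ in G with W→· removed — back-door holds.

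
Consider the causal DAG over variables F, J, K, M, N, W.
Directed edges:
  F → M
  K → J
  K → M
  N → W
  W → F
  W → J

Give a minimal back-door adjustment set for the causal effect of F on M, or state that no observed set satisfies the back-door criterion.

F→M: minimal back-door set ∅.

desc(F)\{F}={M}; candidates ⊆ {J,K,N,W}.
∅: F⊥M given ∅ in G with F→· removed — back-door holds.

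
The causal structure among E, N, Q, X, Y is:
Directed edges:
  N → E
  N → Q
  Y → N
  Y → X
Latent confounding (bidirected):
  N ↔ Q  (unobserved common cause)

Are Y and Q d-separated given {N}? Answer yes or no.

No — Y and Q are d-connected given {N}.

Bayes-Ball from Y | {N} reaches {Q,X}.
Q ∈ reach(Y|{N}) ⇒ Y ⊥̸ Q | {N}.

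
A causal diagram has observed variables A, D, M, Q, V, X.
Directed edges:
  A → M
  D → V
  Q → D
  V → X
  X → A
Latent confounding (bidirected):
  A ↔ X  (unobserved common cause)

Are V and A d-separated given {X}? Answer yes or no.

No — V and A are d-connected given {X}.

Bayes-Ball from V | {X} reaches {A,D,M,Q}.
A ∈ reach(V|{X}) ⇒ V ⊥̸ A | {X}.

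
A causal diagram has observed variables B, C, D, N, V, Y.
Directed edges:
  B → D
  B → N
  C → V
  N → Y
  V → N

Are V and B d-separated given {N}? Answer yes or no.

Bayes-Ball from V | {N} reaches {B,C,D}.
B ∈ reach(V|{N}) ⇒ V ⊥̸ B | {N}.

No — V and B are d-connected given {N}.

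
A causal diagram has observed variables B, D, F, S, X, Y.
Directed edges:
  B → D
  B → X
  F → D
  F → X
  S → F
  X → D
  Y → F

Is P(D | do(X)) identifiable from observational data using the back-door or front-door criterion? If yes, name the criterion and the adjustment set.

P(D|do(X)): backdoor, adjust for {B, F}.

desc(X)\{X}={D}; candidates ⊆ {B,F,S,Y}.
size 0: {}; under {} X still reaches {B,D,F,S,Y} ∋ D.
size 1: {B}, {F}, {S} …(+1); under {B} X still reaches {D,F,S,Y} ∋ D.
{B,F}: X⊥D given {B,F} in G with X→· removed — back-door holds.
P(D|do(X)) = Σ_{B,F} P(D|X,B,F)·P(B,F).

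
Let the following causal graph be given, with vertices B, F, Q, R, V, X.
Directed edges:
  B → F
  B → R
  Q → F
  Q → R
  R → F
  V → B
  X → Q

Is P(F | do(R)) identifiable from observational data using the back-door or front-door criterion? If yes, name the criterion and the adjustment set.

desc(R)\{R}={F}; candidates ⊆ {B,Q,V,X}.
size 0: {}; under {} R still reaches {B,F,Q,V,X} ∋ F.
size 1: {B}, {Q}, {V} …(+1); under {B} R still reaches {F,Q,X} ∋ F.
{B,Q}: R⊥F given {B,Q} in G with R→· removed — back-door holds.
P(F|do(R)) = Σ_{B,Q} P(F|R,B,Q)·P(B,Q).

P(F|do(R)): backdoor, adjust for {B, Q}.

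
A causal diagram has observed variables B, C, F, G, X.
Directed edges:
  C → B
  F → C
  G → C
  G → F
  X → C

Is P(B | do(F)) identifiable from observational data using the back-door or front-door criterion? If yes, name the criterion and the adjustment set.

desc(F)\{F}={B,C}; candidates ⊆ {G,X}.
size 0: {}; under {} F still reaches {B,C,G} ∋ B.
{G}: F⊥B given {G} in G with F→· removed — back-door holds.
P(B|do(F)) = Σ_{G} P(B|F,G)·P(G).

P(B|do(F)): backdoor, adjust for {G}.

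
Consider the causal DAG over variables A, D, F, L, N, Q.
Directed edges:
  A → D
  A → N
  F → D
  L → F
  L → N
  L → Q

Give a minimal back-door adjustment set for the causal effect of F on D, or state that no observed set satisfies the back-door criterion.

desc(F)\{F}={D}; candidates ⊆ {A,L,N,Q}.
∅: F⊥D given ∅ in G with F→· removed — back-door holds.

F→D: minimal back-door set ∅.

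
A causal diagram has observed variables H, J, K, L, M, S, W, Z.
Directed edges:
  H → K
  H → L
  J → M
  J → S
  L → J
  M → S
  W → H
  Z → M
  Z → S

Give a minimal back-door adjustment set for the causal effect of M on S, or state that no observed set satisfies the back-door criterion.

desc(M)\{M}={S}; candidates ⊆ {H,J,K,L,W,Z}.
size 0: {}; under {} M still reaches {H,J,K,L,S,W,Z} ∋ S.
size 1: {H}, {J}, {K} …(+3); under {H} M still reaches {J,L,S,Z} ∋ S.
{J,Z}: M⊥S given {J,Z} in G with M→· removed — back-door holds.

M→S: minimal back-door set {J, Z}.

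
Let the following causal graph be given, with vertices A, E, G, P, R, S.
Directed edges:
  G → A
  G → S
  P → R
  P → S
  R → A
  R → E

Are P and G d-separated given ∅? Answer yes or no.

Yes — P ⊥ G | ∅.

Bayes-Ball from P | ∅ reaches {A,E,R,S}.
G ∉ reach(P|∅) ⇒ P ⊥ G | ∅.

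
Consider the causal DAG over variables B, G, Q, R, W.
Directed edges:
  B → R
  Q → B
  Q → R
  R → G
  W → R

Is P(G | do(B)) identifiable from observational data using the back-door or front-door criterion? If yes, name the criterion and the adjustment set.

desc(B)\{B}={G,R}; candidates ⊆ {Q,W}.
size 0: {}; under {} B still reaches {G,Q,R} ∋ G.
{Q}: B⊥G given {Q} in G with B→· removed — back-door holds.
P(G|do(B)) = Σ_{Q} P(G|B,Q)·P(Q).

P(G|do(B)): backdoor, adjust for {Q}.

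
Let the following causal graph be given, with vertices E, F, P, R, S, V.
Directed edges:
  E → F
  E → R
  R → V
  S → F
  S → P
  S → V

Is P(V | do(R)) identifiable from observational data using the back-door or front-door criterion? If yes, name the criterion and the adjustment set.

desc(R)\{R}={V}; candidates ⊆ {E,F,P,S}.
∅: R⊥V given ∅ in G with R→· removed — back-door holds.
P(V|do(R)) = P(V|R) — no adjustment needed.

P(V|do(R)): backdoor, adjust for ∅.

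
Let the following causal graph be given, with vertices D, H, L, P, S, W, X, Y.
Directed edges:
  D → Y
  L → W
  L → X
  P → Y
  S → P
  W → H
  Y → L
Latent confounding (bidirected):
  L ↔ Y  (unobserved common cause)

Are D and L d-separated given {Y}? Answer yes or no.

No — D and L are d-connected given {Y}.

Bayes-Ball from D | {Y} reaches {H,L,P,S,W,X}.
L ∈ reach(D|{Y}) ⇒ D ⊥̸ L | {Y}.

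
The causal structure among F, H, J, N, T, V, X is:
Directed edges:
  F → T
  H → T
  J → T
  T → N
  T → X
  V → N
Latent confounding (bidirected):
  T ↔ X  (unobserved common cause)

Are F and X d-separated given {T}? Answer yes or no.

No — F and X are d-connected given {T}.

Bayes-Ball from F | {T} reaches {H,J,X}.
X ∈ reach(F|{T}) ⇒ F ⊥̸ X | {T}.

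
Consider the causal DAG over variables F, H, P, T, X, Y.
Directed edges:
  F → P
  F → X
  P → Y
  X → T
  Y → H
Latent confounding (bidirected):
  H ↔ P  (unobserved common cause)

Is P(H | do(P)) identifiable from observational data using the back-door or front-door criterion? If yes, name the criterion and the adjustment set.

desc(P)\{P}={H,Y}; candidates ⊆ {F,T,X}.
P↔H: latent back-door arc(s) into P.
size 0: {}; under {} P still reaches {F,H,T,X} ∋ H.
size 1: {F}, {T}, {X}; under {F} P still reaches {H} ∋ H.
size 2: {F,T}, {F,X}, {T,X}; under {F,T} P still reaches {H} ∋ H.
P↔H cannot be blocked by any observed set — no back-door set.
{Y}: (i) intercepts every directed P→H path; (ii) no back-door P→{Y}; (iii) {P} blocks every back-door {Y}→H. Front-door holds.
P(H|do(P)) = Σ_{Y} P(Y|P) Σ_{P'} P(H|Y,P')P(P').

P(H|do(P)): frontdoor, adjust for {Y}.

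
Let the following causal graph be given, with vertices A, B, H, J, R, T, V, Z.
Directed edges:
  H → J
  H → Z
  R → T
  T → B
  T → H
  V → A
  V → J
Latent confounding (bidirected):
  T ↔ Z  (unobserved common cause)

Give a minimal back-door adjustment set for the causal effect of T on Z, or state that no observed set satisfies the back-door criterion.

T→Z: no observed back-door set.

desc(T)\{T}={B,H,J,Z}; candidates ⊆ {A,R,V}.
T↔Z: latent back-door arc(s) into T.
size 0: {}; under {} T still reaches {R,Z} ∋ Z.
size 1: {A}, {R}, {V}; under {A} T still reaches {R,Z} ∋ Z.
size 2: {A,R}, {A,V}, {R,V}; under {A,R} T still reaches {Z} ∋ Z.
T↔Z cannot be blocked by any observed set — no back-door set.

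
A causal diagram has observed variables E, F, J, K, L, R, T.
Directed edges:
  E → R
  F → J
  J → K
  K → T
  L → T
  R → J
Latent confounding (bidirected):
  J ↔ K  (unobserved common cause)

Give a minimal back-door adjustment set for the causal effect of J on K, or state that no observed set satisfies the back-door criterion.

J→K: no observed back-door set.

desc(J)\{J}={K,T}; candidates ⊆ {E,F,L,R}.
J↔K: latent back-door arc(s) into J.
size 0: {}; under {} J still reaches {E,F,K,R,T} ∋ K.
size 1: {E}, {F}, {L} …(+1); under {E} J still reaches {F,K,R,T} ∋ K.
size 2: {E,F}, {E,L}, {E,R} …(+3); under {E,F} J still reaches {K,R,T} ∋ K.
J↔K cannot be blocked by any observed set — no back-door set.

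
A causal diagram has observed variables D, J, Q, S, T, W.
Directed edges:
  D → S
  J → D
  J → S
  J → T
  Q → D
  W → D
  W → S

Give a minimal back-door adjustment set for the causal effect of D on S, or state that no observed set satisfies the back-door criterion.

desc(D)\{D}={S}; candidates ⊆ {J,Q,T,W}.
size 0: {}; under {} D still reaches {J,Q,S,T,W} ∋ S.
size 1: {J}, {Q}, {T} …(+1); under {J} D still reaches {Q,S,W} ∋ S.
{J,W}: D⊥S given {J,W} in G with D→· removed — back-door holds.

D→S: minimal back-door set {J, W}.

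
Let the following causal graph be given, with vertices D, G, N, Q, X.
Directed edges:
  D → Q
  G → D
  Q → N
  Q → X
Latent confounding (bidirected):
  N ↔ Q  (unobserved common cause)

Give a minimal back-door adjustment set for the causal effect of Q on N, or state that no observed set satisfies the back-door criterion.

Q→N: no observed back-door set.

desc(Q)\{Q}={N,X}; candidates ⊆ {D,G}.
Q↔N: latent back-door arc(s) into Q.
size 0: {}; under {} Q still reaches {D,G,N} ∋ N.
size 1: {D}, {G}; under {D} Q still reaches {N} ∋ N.
size 2: {D,G}; under {D,G} Q still reaches {N} ∋ N.
Q↔N cannot be blocked by any observed set — no back-door set.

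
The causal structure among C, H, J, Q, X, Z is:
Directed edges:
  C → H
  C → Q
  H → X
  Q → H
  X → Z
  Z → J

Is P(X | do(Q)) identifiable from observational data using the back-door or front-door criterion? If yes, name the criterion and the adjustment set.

desc(Q)\{Q}={H,J,X,Z}; candidates ⊆ {C}.
size 0: {}; under {} Q still reaches {C,H,J,X,Z} ∋ X.
{C}: Q⊥X given {C} in G with Q→· removed — back-door holds.
P(X|do(Q)) = Σ_{C} P(X|Q,C)·P(C).

P(X|do(Q)): backdoor, adjust for {C}.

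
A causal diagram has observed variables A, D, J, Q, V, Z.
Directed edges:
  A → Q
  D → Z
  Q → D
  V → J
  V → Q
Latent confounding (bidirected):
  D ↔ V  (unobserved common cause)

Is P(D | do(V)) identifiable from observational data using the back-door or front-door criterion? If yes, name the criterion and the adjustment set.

desc(V)\{V}={D,J,Q,Z}; candidates ⊆ {A}.
V↔D: latent back-door arc(s) into V.
size 0: {}; under {} V still reaches {D,Z} ∋ D.
size 1: {A}; under {A} V still reaches {D,Z} ∋ D.
V↔D cannot be blocked by any observed set — no back-door set.
{Q}: (i) intercepts every directed V→D path; (ii) no back-door V→{Q}; (iii) {V} blocks every back-door {Q}→D. Front-door holds.
P(D|do(V)) = Σ_{Q} P(Q|V) Σ_{V'} P(D|Q,V')P(V').

P(D|do(V)): frontdoor, adjust for {Q}.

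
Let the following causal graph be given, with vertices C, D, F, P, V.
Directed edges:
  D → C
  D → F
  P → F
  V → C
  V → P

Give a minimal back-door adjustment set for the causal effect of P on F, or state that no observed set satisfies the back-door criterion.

desc(P)\{P}={F}; candidates ⊆ {C,D,V}.
∅: P⊥F given ∅ in G with P→· removed — back-door holds.

P→F: minimal back-door set ∅.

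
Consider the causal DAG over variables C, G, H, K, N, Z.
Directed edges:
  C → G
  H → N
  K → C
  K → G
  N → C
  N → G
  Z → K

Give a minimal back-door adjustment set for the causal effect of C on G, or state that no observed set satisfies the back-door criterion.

desc(C)\{C}={G}; candidates ⊆ {H,K,N,Z}.
size 0: {}; under {} C still reaches {G,H,K,N,Z} ∋ G.
size 1: {H}, {K}, {N} …(+1); under {H} C still reaches {G,K,N,Z} ∋ G.
{K,N}: C⊥G given {K,N} in G with C→· removed — back-door holds.

C→G: minimal back-door set {K, N}.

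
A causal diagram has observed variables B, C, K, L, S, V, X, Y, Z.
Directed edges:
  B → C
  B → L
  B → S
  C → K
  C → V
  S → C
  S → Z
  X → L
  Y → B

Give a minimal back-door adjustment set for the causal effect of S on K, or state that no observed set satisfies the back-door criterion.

S→K: minimal back-door set {B}.

desc(S)\{S}={C,K,V,Z}; candidates ⊆ {B,L,X,Y}.
size 0: {}; under {} S still reaches {B,C,K,L,V,Y} ∋ K.
{B}: S⊥K given {B} in G with S→· removed — back-door holds.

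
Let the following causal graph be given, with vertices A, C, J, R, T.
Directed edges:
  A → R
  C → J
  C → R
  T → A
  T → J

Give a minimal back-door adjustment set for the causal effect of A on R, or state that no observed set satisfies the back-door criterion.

A→R: minimal back-door set ∅.

desc(A)\{A}={R}; candidates ⊆ {C,J,T}.
∅: A⊥R given ∅ in G with A→· removed — back-door holds.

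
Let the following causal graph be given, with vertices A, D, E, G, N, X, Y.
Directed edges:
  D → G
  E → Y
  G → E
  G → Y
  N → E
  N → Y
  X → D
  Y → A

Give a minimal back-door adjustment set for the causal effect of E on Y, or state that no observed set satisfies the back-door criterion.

E→Y: minimal back-door set {G, N}.

desc(E)\{E}={A,Y}; candidates ⊆ {D,G,N,X}.
size 0: {}; under {} E still reaches {A,D,G,N,X,Y} ∋ Y.
size 1: {D}, {G}, {N} …(+1); under {D} E still reaches {A,G,N,Y} ∋ Y.
{G,N}: E⊥Y given {G,N} in G with E→· removed — back-door holds.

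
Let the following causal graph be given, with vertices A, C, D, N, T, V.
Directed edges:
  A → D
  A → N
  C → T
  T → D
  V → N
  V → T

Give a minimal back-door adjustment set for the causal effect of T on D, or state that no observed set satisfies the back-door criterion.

desc(T)\{T}={D}; candidates ⊆ {A,C,N,V}.
∅: T⊥D given ∅ in G with T→· removed — back-door holds.

T→D: minimal back-door set ∅.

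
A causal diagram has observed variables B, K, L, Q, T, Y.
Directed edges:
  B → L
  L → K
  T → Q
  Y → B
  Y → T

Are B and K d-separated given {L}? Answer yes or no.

Yes — B ⊥ K | {L}.

Bayes-Ball from B | {L} reaches {Q,T,Y}.
K ∉ reach(B|{L}) ⇒ B ⊥ K | {L}.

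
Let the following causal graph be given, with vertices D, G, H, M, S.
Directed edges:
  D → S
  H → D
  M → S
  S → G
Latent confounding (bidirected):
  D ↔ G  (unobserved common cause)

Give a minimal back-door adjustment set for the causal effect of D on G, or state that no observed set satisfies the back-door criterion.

D→G: no observed back-door set.

desc(D)\{D}={G,S}; candidates ⊆ {H,M}.
D↔G: latent back-door arc(s) into D.
size 0: {}; under {} D still reaches {G,H} ∋ G.
size 1: {H}, {M}; under {H} D still reaches {G} ∋ G.
size 2: {H,M}; under {H,M} D still reaches {G} ∋ G.
D↔G cannot be blocked by any observed set — no back-door set.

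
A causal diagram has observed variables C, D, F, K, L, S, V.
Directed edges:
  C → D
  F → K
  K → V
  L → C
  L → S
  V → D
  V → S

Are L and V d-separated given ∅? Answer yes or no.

Yes — L ⊥ V | ∅.

Bayes-Ball from L | ∅ reaches {C,D,S}.
V ∉ reach(L|∅) ⇒ L ⊥ V | ∅.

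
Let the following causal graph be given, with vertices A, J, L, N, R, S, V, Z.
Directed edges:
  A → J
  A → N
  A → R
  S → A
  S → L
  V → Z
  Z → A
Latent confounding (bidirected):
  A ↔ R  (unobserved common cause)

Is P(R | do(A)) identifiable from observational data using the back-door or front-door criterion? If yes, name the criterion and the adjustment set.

desc(A)\{A}={J,N,R}; candidates ⊆ {L,S,V,Z}.
A↔R: latent back-door arc(s) into A.
size 0: {}; under {} A still reaches {L,R,S,V,Z} ∋ R.
size 1: {L}, {S}, {V} …(+1); under {L} A still reaches {R,S,V,Z} ∋ R.
size 2: {L,S}, {L,V}, {L,Z} …(+3); under {L,S} A still reaches {R,V,Z} ∋ R.
A↔R cannot be blocked by any observed set — no back-door set.
No mediator lies on a directed A→…→R path.
Neither criterion identifies P(R|do(A)) in this graph.

P(R|do(A)): not identifiable (no BD/FD set).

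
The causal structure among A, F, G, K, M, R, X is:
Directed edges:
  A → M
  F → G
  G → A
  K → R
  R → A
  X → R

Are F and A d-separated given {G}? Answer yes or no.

Yes — F ⊥ A | {G}.

Bayes-Ball from F | {G} reaches ∅.
A ∉ reach(F|{G}) ⇒ F ⊥ A | {G}.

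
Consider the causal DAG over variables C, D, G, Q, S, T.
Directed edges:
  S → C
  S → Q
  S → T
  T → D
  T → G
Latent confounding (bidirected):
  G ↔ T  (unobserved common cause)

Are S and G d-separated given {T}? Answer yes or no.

No — S and G are d-connected given {T}.

Bayes-Ball from S | {T} reaches {C,G,Q}.
G ∈ reach(S|{T}) ⇒ S ⊥̸ G | {T}.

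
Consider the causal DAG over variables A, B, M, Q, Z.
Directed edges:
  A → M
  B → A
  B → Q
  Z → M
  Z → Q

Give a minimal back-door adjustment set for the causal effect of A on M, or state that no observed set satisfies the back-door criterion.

desc(A)\{A}={M}; candidates ⊆ {B,Q,Z}.
∅: A⊥M given ∅ in G with A→· removed — back-door holds.

A→M: minimal back-door set ∅.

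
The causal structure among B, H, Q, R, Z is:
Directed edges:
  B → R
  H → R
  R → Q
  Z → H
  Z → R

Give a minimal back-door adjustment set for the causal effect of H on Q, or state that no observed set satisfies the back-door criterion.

desc(H)\{H}={Q,R}; candidates ⊆ {B,Z}.
size 0: {}; under {} H still reaches {Q,R,Z} ∋ Q.
{Z}: H⊥Q given {Z} in G with H→· removed — back-door holds.

H→Q: minimal back-door set {Z}.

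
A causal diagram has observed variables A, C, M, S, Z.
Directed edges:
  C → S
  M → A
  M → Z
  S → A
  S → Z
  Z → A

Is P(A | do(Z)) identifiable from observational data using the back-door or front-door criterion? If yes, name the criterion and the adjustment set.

desc(Z)\{Z}={A}; candidates ⊆ {C,M,S}.
size 0: {}; under {} Z still reaches {A,C,M,S} ∋ A.
size 1: {C}, {M}, {S}; under {C} Z still reaches {A,M,S} ∋ A.
{M,S}: Z⊥A given {M,S} in G with Z→· removed — back-door holds.
P(A|do(Z)) = Σ_{M,S} P(A|Z,M,S)·P(M,S).

P(A|do(Z)): backdoor, adjust for {M, S}.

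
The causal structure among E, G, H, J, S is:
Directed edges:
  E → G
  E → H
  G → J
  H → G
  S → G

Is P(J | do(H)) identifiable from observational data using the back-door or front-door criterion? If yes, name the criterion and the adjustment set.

desc(H)\{H}={G,J}; candidates ⊆ {E,S}.
size 0: {}; under {} H still reaches {E,G,J} ∋ J.
{E}: H⊥J given {E} in G with H→· removed — back-door holds.
P(J|do(H)) = Σ_{E} P(J|H,E)·P(E).

P(J|do(H)): backdoor, adjust for {E}.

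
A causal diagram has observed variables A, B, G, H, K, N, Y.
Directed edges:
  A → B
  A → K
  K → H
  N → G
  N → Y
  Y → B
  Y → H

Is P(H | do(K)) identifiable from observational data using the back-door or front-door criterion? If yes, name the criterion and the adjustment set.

desc(K)\{K}={H}; candidates ⊆ {A,B,G,N,Y}.
∅: K⊥H given ∅ in G with K→· removed — back-door holds.
P(H|do(K)) = P(H|K) — no adjustment needed.

P(H|do(K)): backdoor, adjust for ∅.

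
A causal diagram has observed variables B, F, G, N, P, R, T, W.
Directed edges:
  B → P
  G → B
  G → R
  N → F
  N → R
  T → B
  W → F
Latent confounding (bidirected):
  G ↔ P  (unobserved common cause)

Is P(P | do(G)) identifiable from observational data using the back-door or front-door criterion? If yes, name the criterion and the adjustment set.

P(P|do(G)): frontdoor, adjust for {B}.

desc(G)\{G}={B,P,R}; candidates ⊆ {F,N,T,W}.
G↔P: latent back-door arc(s) into G.
size 0: {}; under {} G still reaches {P} ∋ P.
size 1: {F}, {N}, {T} …(+1); under {F} G still reaches {P} ∋ P.
size 2: {F,N}, {F,T}, {F,W} …(+3); under {F,N} G still reaches {P} ∋ P.
G↔P cannot be blocked by any observed set — no back-door set.
{B}: (i) intercepts every directed G→P path; (ii) no back-door G→{B}; (iii) {G} blocks every back-door {B}→P. Front-door holds.
P(P|do(G)) = Σ_{B} P(B|G) Σ_{G'} P(P|B,G')P(G').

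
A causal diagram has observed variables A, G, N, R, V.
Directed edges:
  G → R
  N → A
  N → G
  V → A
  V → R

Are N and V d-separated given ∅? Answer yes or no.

Yes — N ⊥ V | ∅.

Bayes-Ball from N | ∅ reaches {A,G,R}.
V ∉ reach(N|∅) ⇒ N ⊥ V | ∅.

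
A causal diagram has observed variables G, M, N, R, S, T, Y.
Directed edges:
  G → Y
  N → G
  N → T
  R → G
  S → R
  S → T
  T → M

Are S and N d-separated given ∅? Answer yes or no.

Bayes-Ball from S | ∅ reaches {G,M,R,T,Y}.
N ∉ reach(S|∅) ⇒ S ⊥ N | ∅.

Yes — S ⊥ N | ∅.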